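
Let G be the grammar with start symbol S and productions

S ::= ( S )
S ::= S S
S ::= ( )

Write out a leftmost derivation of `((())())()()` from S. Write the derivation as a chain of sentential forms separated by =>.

S => SS   [S ::= S S]
SS => SSS   [S ::= S S]
SSS => (S)SS   [S ::= ( S )]
(S)SS => (SS)SS   [S ::= S S]
(SS)SS => ((S)S)SS   [S ::= ( S )]
((S)S)SS => ((())S)SS   [S ::= ( )]
((())S)SS => ((())())SS   [S ::= ( )]
((())())SS => ((())())()S   [S ::= ( )]
((())())()S => ((())())()()   [S ::= ( )]

S => SS => SSS => (S)SS => (SS)SS => ((S)S)SS => ((())S)SS => ((())())SS => ((())())()S => ((())())()()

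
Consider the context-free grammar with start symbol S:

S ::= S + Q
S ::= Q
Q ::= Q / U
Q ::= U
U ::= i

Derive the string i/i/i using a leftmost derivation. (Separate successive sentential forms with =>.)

S => Q   [S ::= Q]
Q => Q/U   [Q ::= Q / U]
Q/U => Q/U/U   [Q ::= Q / U]
Q/U/U => U/U/U   [Q ::= U]
U/U/U => i/U/U   [U ::= i]
i/U/U => i/i/U   [U ::= i]
i/i/U => i/i/i   [U ::= i]

S => Q => Q/U => Q/U/U => U/U/U => i/U/U => i/i/U => i/i/i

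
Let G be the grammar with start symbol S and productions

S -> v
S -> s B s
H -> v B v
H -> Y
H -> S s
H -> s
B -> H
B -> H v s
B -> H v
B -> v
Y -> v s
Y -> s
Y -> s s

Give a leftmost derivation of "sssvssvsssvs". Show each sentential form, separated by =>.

S => sBs => sHvs => sSsvs => ssBssvs => ssHvsssvs => ssSsvsssvs => sssBssvsssvs => sssvssvsssvs

S => sBs   [S -> s B s]
sBs => sHvs   [B -> H v]
sHvs => sSsvs   [H -> S s]
sSsvs => ssBssvs   [S -> s B s]
ssBssvs => ssHvsssvs   [B -> H v s]
ssHvsssvs => ssSsvsssvs   [H -> S s]
ssSsvsssvs => sssBssvsssvs   [S -> s B s]
sssBssvsssvs => sssvssvsssvs   [B -> v]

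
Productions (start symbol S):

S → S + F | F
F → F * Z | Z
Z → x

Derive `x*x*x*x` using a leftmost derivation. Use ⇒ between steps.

S⇒F⇒F*Z⇒F*Z*Z⇒F*Z*Z*Z⇒Z*Z*Z*Z⇒x*Z*Z*Z⇒x*x*Z*Z⇒x*x*x*Z⇒x*x*x*x

S ⇒ F   [S → F]
F ⇒ F*Z   [F → F * Z]
F*Z ⇒ F*Z*Z   [F → F * Z]
F*Z*Z ⇒ F*Z*Z*Z   [F → F * Z]
F*Z*Z*Z ⇒ Z*Z*Z*Z   [F → Z]
Z*Z*Z*Z ⇒ x*Z*Z*Z   [Z → x]
x*Z*Z*Z ⇒ x*x*Z*Z   [Z → x]
x*x*Z*Z ⇒ x*x*x*Z   [Z → x]
x*x*x*Z ⇒ x*x*x*x   [Z → x]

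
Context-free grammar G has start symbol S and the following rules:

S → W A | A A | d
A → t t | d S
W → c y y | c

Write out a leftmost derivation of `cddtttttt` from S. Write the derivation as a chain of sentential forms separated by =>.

S => WA   [S → W A]
WA => cA   [W → c]
cA => cdS   [A → d S]
cdS => cdAA   [S → A A]
cdAA => cddSA   [A → d S]
cddSA => cddAAA   [S → A A]
cddAAA => cddttAA   [A → t t]
cddttAA => cddttttA   [A → t t]
cddttttA => cddtttttt   [A → t t]

S=>WA=>cA=>cdS=>cdAA=>cddSA=>cddAAA=>cddttAA=>cddttttA=>cddtttttt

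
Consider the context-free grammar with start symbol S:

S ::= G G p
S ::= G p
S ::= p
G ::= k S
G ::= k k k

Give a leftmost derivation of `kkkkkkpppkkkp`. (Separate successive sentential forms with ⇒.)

S ⇒ GGp   [S ::= G G p]
GGp ⇒ kSGp   [G ::= k S]
kSGp ⇒ kGpGp   [S ::= G p]
kGpGp ⇒ kkSpGp   [G ::= k S]
kkSpGp ⇒ kkGppGp   [S ::= G p]
kkGppGp ⇒ kkkSppGp   [G ::= k S]
kkkSppGp ⇒ kkkGpppGp   [S ::= G p]
kkkGpppGp ⇒ kkkkkkpppGp   [G ::= k k k]
kkkkkkpppGp ⇒ kkkkkkpppkkkp   [G ::= k k k]

S ⇒ GGp ⇒ kSGp ⇒ kGpGp ⇒ kkSpGp ⇒ kkGppGp ⇒ kkkSppGp ⇒ kkkGpppGp ⇒ kkkkkkpppGp ⇒ kkkkkkpppkkkp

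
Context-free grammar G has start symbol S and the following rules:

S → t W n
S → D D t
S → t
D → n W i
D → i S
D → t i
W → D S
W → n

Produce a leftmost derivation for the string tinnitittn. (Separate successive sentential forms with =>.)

S => tWn => tDSn => tiSSn => tiDDtSn => tinWiDtSn => tinniDtSn => tinnititSn => tinnitittn

S => tWn   [S → t W n]
tWn => tDSn   [W → D S]
tDSn => tiSSn   [D → i S]
tiSSn => tiDDtSn   [S → D D t]
tiDDtSn => tinWiDtSn   [D → n W i]
tinWiDtSn => tinniDtSn   [W → n]
tinniDtSn => tinnititSn   [D → t i]
tinnititSn => tinnitittn   [S → t]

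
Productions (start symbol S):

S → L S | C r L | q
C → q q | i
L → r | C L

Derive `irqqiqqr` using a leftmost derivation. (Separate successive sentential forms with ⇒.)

S ⇒ CrL   [S → C r L]
CrL ⇒ irL   [C → i]
irL ⇒ irCL   [L → C L]
irCL ⇒ irqqL   [C → q q]
irqqL ⇒ irqqCL   [L → C L]
irqqCL ⇒ irqqiL   [C → i]
irqqiL ⇒ irqqiCL   [L → C L]
irqqiCL ⇒ irqqiqqL   [C → q q]
irqqiqqL ⇒ irqqiqqr   [L → r]

S ⇒ CrL ⇒ irL ⇒ irCL ⇒ irqqL ⇒ irqqCL ⇒ irqqiL ⇒ irqqiCL ⇒ irqqiqqL ⇒ irqqiqqr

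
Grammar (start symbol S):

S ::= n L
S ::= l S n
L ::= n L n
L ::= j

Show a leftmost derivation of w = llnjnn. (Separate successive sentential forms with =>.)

S => lSn => llSnn => llnLnn => llnjnn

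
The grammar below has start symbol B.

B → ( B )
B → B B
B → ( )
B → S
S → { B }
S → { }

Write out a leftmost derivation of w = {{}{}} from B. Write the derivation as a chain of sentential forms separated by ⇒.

B ⇒ S   [B → S]
S ⇒ {B}   [S → { B }]
{B} ⇒ {BB}   [B → B B]
{BB} ⇒ {SB}   [B → S]
{SB} ⇒ {{}B}   [S → { }]
{{}B} ⇒ {{}S}   [B → S]
{{}S} ⇒ {{}{}}   [S → { }]

B⇒S⇒{B}⇒{BB}⇒{SB}⇒{{}B}⇒{{}S}⇒{{}{}}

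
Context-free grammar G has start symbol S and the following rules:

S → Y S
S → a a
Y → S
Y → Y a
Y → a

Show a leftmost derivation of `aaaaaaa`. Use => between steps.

S => YS => aS => aYS => aYaS => aSaS => aYSaS => aaSaS => aaaaaS => aaaaaaa

S => YS   [S → Y S]
YS => aS   [Y → a]
aS => aYS   [S → Y S]
aYS => aYaS   [Y → Y a]
aYaS => aSaS   [Y → S]
aSaS => aYSaS   [S → Y S]
aYSaS => aaSaS   [Y → a]
aaSaS => aaaaaS   [S → a a]
aaaaaS => aaaaaaa   [S → a a]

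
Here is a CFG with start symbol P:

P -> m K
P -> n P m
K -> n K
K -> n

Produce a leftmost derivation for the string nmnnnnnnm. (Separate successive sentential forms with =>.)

P=>nPm=>nmKm=>nmnKm=>nmnnKm=>nmnnnKm=>nmnnnnKm=>nmnnnnnKm=>nmnnnnnnm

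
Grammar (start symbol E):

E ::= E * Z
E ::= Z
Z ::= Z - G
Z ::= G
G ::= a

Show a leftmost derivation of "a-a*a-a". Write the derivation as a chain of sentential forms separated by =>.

E=>E*Z=>Z*Z=>Z-G*Z=>G-G*Z=>a-G*Z=>a-a*Z=>a-a*Z-G=>a-a*G-G=>a-a*a-G=>a-a*a-a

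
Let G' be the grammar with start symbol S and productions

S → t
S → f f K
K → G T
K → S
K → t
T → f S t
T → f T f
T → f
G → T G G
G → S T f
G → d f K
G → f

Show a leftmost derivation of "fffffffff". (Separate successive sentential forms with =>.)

S => ffK   [S → f f K]
ffK => ffGT   [K → G T]
ffGT => ffSTfT   [G → S T f]
ffSTfT => ffffKTfT   [S → f f K]
ffffKTfT => ffffGTTfT   [K → G T]
ffffGTTfT => fffffTTfT   [G → f]
fffffTTfT => ffffffTfT   [T → f]
ffffffTfT => ffffffffT   [T → f]
ffffffffT => fffffffff   [T → f]

S => ffK => ffGT => ffSTfT => ffffKTfT => ffffGTTfT => fffffTTfT => ffffffTfT => ffffffffT => fffffffff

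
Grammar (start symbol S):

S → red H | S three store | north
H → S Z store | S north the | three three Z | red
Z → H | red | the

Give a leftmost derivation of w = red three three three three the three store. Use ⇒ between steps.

S ⇒ S three store ⇒ red H three store ⇒ red three three Z three store ⇒ red three three H three store ⇒ red three three three three Z three store ⇒ red three three three three the three store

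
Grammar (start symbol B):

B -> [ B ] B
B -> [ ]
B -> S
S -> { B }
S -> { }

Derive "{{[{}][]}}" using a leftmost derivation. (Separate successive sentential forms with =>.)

B => S => {B} => {S} => {{B}} => {{[B]B}} => {{[S]B}} => {{[{}]B}} => {{[{}][]}}

B => S   [B -> S]
S => {B}   [S -> { B }]
{B} => {S}   [B -> S]
{S} => {{B}}   [S -> { B }]
{{B}} => {{[B]B}}   [B -> [ B ] B]
{{[B]B}} => {{[S]B}}   [B -> S]
{{[S]B}} => {{[{}]B}}   [S -> { }]
{{[{}]B}} => {{[{}][]}}   [B -> [ ]]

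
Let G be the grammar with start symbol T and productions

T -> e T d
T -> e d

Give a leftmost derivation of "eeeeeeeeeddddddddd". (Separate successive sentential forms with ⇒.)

T ⇒ eTd ⇒ eeTdd ⇒ eeeTddd ⇒ eeeeTdddd ⇒ eeeeeTddddd ⇒ eeeeeeTdddddd ⇒ eeeeeeeTddddddd ⇒ eeeeeeeeTdddddddd ⇒ eeeeeeeeeddddddddd

T ⇒ eTd   [T -> e T d]
eTd ⇒ eeTdd   [T -> e T d]
eeTdd ⇒ eeeTddd   [T -> e T d]
eeeTddd ⇒ eeeeTdddd   [T -> e T d]
eeeeTdddd ⇒ eeeeeTddddd   [T -> e T d]
eeeeeTddddd ⇒ eeeeeeTdddddd   [T -> e T d]
eeeeeeTdddddd ⇒ eeeeeeeTddddddd   [T -> e T d]
eeeeeeeTddddddd ⇒ eeeeeeeeTdddddddd   [T -> e T d]
eeeeeeeeTdddddddd ⇒ eeeeeeeeeddddddddd   [T -> e d]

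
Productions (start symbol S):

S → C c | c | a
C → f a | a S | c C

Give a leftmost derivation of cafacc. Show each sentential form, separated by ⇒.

S ⇒ Cc ⇒ cCc ⇒ caSc ⇒ caCcc ⇒ cafacc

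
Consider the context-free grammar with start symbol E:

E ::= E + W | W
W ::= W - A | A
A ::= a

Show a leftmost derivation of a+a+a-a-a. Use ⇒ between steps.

E ⇒ E+W ⇒ E+W+W ⇒ W+W+W ⇒ A+W+W ⇒ a+W+W ⇒ a+A+W ⇒ a+a+W ⇒ a+a+W-A ⇒ a+a+W-A-A ⇒ a+a+A-A-A ⇒ a+a+a-A-A ⇒ a+a+a-a-A ⇒ a+a+a-a-a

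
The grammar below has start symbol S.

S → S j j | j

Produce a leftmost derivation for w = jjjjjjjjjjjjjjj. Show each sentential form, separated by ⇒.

S ⇒ Sjj ⇒ Sjjjj ⇒ Sjjjjjj ⇒ Sjjjjjjjj ⇒ Sjjjjjjjjjj ⇒ Sjjjjjjjjjjjj ⇒ Sjjjjjjjjjjjjjj ⇒ jjjjjjjjjjjjjjj

S ⇒ Sjj   [S → S j j]
Sjj ⇒ Sjjjj   [S → S j j]
Sjjjj ⇒ Sjjjjjj   [S → S j j]
Sjjjjjj ⇒ Sjjjjjjjj   [S → S j j]
Sjjjjjjjj ⇒ Sjjjjjjjjjj   [S → S j j]
Sjjjjjjjjjj ⇒ Sjjjjjjjjjjjj   [S → S j j]
Sjjjjjjjjjjjj ⇒ Sjjjjjjjjjjjjjj   [S → S j j]
Sjjjjjjjjjjjjjj ⇒ jjjjjjjjjjjjjjj   [S → j]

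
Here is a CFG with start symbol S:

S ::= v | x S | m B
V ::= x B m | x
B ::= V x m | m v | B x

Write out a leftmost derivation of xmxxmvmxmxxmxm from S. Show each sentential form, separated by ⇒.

S ⇒ xS   [S ::= x S]
xS ⇒ xmB   [S ::= m B]
xmB ⇒ xmVxm   [B ::= V x m]
xmVxm ⇒ xmxBmxm   [V ::= x B m]
xmxBmxm ⇒ xmxBxmxm   [B ::= B x]
xmxBxmxm ⇒ xmxBxxmxm   [B ::= B x]
xmxBxxmxm ⇒ xmxVxmxxmxm   [B ::= V x m]
xmxVxmxxmxm ⇒ xmxxBmxmxxmxm   [V ::= x B m]
xmxxBmxmxxmxm ⇒ xmxxmvmxmxxmxm   [B ::= m v]

S ⇒ xS ⇒ xmB ⇒ xmVxm ⇒ xmxBmxm ⇒ xmxBxmxm ⇒ xmxBxxmxm ⇒ xmxVxmxxmxm ⇒ xmxxBmxmxxmxm ⇒ xmxxmvmxmxxmxm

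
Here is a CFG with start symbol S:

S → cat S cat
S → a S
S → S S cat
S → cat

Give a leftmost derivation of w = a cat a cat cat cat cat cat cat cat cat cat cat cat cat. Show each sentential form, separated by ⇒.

S ⇒ a S ⇒ a S S cat ⇒ a cat S cat ⇒ a cat S S cat cat ⇒ a cat S S cat S cat cat ⇒ a cat S S cat S cat S cat cat ⇒ a cat a S S cat S cat S cat cat ⇒ a cat a S S cat S cat S cat S cat cat ⇒ a cat a cat S cat S cat S cat S cat S cat cat ⇒ a cat a cat cat cat S cat S cat S cat S cat cat ⇒ a cat a cat cat cat cat cat S cat S cat S cat cat ⇒ a cat a cat cat cat cat cat cat cat S cat S cat cat ⇒ a cat a cat cat cat cat cat cat cat cat cat S cat cat ⇒ a cat a cat cat cat cat cat cat cat cat cat cat cat cat

S ⇒ a S   [S → a S]
a S ⇒ a S S cat   [S → S S cat]
a S S cat ⇒ a cat S cat   [S → cat]
a cat S cat ⇒ a cat S S cat cat   [S → S S cat]
a cat S S cat cat ⇒ a cat S S cat S cat cat   [S → S S cat]
a cat S S cat S cat cat ⇒ a cat S S cat S cat S cat cat   [S → S S cat]
a cat S S cat S cat S cat cat ⇒ a cat a S S cat S cat S cat cat   [S → a S]
a cat a S S cat S cat S cat cat ⇒ a cat a S S cat S cat S cat S cat cat   [S → S S cat]
a cat a S S cat S cat S cat S cat cat ⇒ a cat a cat S cat S cat S cat S cat S cat cat   [S → cat S cat]
a cat a cat S cat S cat S cat S cat S cat cat ⇒ a cat a cat cat cat S cat S cat S cat S cat cat   [S → cat]
a cat a cat cat cat S cat S cat S cat S cat cat ⇒ a cat a cat cat cat cat cat S cat S cat S cat cat   [S → cat]
a cat a cat cat cat cat cat S cat S cat S cat cat ⇒ a cat a cat cat cat cat cat cat cat S cat S cat cat   [S → cat]
a cat a cat cat cat cat cat cat cat S cat S cat cat ⇒ a cat a cat cat cat cat cat cat cat cat cat S cat cat   [S → cat]
a cat a cat cat cat cat cat cat cat cat cat S cat cat ⇒ a cat a cat cat cat cat cat cat cat cat cat cat cat cat   [S → cat]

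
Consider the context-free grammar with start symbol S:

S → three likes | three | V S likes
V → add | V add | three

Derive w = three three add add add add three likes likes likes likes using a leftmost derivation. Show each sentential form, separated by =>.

S => V S likes   [S → V S likes]
V S likes => three S likes   [V → three]
three S likes => three V S likes likes   [S → V S likes]
three V S likes likes => three V add S likes likes   [V → V add]
three V add S likes likes => three V add add S likes likes   [V → V add]
three V add add S likes likes => three three add add S likes likes   [V → three]
three three add add S likes likes => three three add add V S likes likes likes   [S → V S likes]
three three add add V S likes likes likes => three three add add V add S likes likes likes   [V → V add]
three three add add V add S likes likes likes => three three add add add add S likes likes likes   [V → add]
three three add add add add S likes likes likes => three three add add add add three likes likes likes likes   [S → three likes]

S => V S likes => three S likes => three V S likes likes => three V add S likes likes => three V add add S likes likes => three three add add S likes likes => three three add add V S likes likes likes => three three add add V add S likes likes likes => three three add add add add S likes likes likes => three three add add add add three likes likes likes likes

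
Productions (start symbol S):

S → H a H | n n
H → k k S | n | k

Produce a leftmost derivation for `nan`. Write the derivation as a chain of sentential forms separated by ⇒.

S ⇒ HaH ⇒ naH ⇒ nan

S ⇒ HaH   [S → H a H]
HaH ⇒ naH   [H → n]
naH ⇒ nan   [H → n]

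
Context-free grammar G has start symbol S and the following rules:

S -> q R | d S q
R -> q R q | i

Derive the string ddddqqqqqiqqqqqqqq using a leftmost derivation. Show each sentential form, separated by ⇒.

S⇒dSq⇒ddSqq⇒dddSqqq⇒ddddSqqqq⇒ddddqRqqqq⇒ddddqqRqqqqq⇒ddddqqqRqqqqqq⇒ddddqqqqRqqqqqqq⇒ddddqqqqqRqqqqqqqq⇒ddddqqqqqiqqqqqqqq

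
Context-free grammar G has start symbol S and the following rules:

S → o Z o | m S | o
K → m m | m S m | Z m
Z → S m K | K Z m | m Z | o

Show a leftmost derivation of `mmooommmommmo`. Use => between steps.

S=>mS=>mmS=>mmoZo=>mmoSmKo=>mmooZomKo=>mmooSmKomKo=>mmooomKomKo=>mmooommmomKo=>mmooommmommmo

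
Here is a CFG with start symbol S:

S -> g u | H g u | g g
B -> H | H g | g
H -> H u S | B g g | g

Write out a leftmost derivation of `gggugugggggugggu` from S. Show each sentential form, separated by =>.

S => Hgu   [S -> H g u]
Hgu => HuSgu   [H -> H u S]
HuSgu => BgguSgu   [H -> B g g]
BgguSgu => HggguSgu   [B -> H g]
HggguSgu => BggggguSgu   [H -> B g g]
BggggguSgu => HggggguSgu   [B -> H]
HggggguSgu => HuSggggguSgu   [H -> H u S]
HuSggggguSgu => BgguSggggguSgu   [H -> B g g]
BgguSggggguSgu => HgguSggggguSgu   [B -> H]
HgguSggggguSgu => ggguSggggguSgu   [H -> g]
ggguSggggguSgu => ggguguggggguSgu   [S -> g u]
ggguguggggguSgu => gggugugggggugggu   [S -> g g]

S=>Hgu=>HuSgu=>BgguSgu=>HggguSgu=>BggggguSgu=>HggggguSgu=>HuSggggguSgu=>BgguSggggguSgu=>HgguSggggguSgu=>ggguSggggguSgu=>ggguguggggguSgu=>gggugugggggugggu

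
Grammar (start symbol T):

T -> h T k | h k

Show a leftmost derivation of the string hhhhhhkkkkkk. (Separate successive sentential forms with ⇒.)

T ⇒ hTk ⇒ hhTkk ⇒ hhhTkkk ⇒ hhhhTkkkk ⇒ hhhhhTkkkkk ⇒ hhhhhhkkkkkk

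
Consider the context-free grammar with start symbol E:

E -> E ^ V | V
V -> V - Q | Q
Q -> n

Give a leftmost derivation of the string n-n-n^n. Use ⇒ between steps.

E ⇒ E^V   [E -> E ^ V]
E^V ⇒ V^V   [E -> V]
V^V ⇒ V-Q^V   [V -> V - Q]
V-Q^V ⇒ V-Q-Q^V   [V -> V - Q]
V-Q-Q^V ⇒ Q-Q-Q^V   [V -> Q]
Q-Q-Q^V ⇒ n-Q-Q^V   [Q -> n]
n-Q-Q^V ⇒ n-n-Q^V   [Q -> n]
n-n-Q^V ⇒ n-n-n^V   [Q -> n]
n-n-n^V ⇒ n-n-n^Q   [V -> Q]
n-n-n^Q ⇒ n-n-n^n   [Q -> n]

E ⇒ E^V ⇒ V^V ⇒ V-Q^V ⇒ V-Q-Q^V ⇒ Q-Q-Q^V ⇒ n-Q-Q^V ⇒ n-n-Q^V ⇒ n-n-n^V ⇒ n-n-n^Q ⇒ n-n-n^n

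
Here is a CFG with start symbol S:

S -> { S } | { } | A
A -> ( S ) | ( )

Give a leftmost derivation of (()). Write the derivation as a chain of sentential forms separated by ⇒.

S ⇒ A ⇒ (S) ⇒ (A) ⇒ (())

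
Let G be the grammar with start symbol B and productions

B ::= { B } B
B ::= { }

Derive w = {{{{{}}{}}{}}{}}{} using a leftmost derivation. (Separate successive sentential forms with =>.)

B=>{B}B=>{{B}B}B=>{{{B}B}B}B=>{{{{B}B}B}B}B=>{{{{{}}B}B}B}B=>{{{{{}}{}}B}B}B=>{{{{{}}{}}{}}B}B=>{{{{{}}{}}{}}{}}B=>{{{{{}}{}}{}}{}}{}

B => {B}B   [B ::= { B } B]
{B}B => {{B}B}B   [B ::= { B } B]
{{B}B}B => {{{B}B}B}B   [B ::= { B } B]
{{{B}B}B}B => {{{{B}B}B}B}B   [B ::= { B } B]
{{{{B}B}B}B}B => {{{{{}}B}B}B}B   [B ::= { }]
{{{{{}}B}B}B}B => {{{{{}}{}}B}B}B   [B ::= { }]
{{{{{}}{}}B}B}B => {{{{{}}{}}{}}B}B   [B ::= { }]
{{{{{}}{}}{}}B}B => {{{{{}}{}}{}}{}}B   [B ::= { }]
{{{{{}}{}}{}}{}}B => {{{{{}}{}}{}}{}}{}   [B ::= { }]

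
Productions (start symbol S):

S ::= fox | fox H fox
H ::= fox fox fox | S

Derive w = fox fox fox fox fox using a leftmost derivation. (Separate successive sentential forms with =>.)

S => fox H fox   [S ::= fox H fox]
fox H fox => fox S fox   [H ::= S]
fox S fox => fox fox H fox fox   [S ::= fox H fox]
fox fox H fox fox => fox fox S fox fox   [H ::= S]
fox fox S fox fox => fox fox fox fox fox   [S ::= fox]

S => fox H fox => fox S fox => fox fox H fox fox => fox fox S fox fox => fox fox fox fox fox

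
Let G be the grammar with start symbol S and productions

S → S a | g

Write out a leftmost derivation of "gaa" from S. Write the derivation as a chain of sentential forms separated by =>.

S => Sa => Saa => gaa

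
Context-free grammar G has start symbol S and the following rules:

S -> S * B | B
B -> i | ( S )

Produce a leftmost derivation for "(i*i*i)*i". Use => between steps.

S => S*B   [S -> S * B]
S*B => B*B   [S -> B]
B*B => (S)*B   [B -> ( S )]
(S)*B => (S*B)*B   [S -> S * B]
(S*B)*B => (S*B*B)*B   [S -> S * B]
(S*B*B)*B => (B*B*B)*B   [S -> B]
(B*B*B)*B => (i*B*B)*B   [B -> i]
(i*B*B)*B => (i*i*B)*B   [B -> i]
(i*i*B)*B => (i*i*i)*B   [B -> i]
(i*i*i)*B => (i*i*i)*i   [B -> i]

S=>S*B=>B*B=>(S)*B=>(S*B)*B=>(S*B*B)*B=>(B*B*B)*B=>(i*B*B)*B=>(i*i*B)*B=>(i*i*i)*B=>(i*i*i)*i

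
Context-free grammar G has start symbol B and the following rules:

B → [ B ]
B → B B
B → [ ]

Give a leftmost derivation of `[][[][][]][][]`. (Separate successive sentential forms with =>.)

B => BB   [B → B B]
BB => BBB   [B → B B]
BBB => []BB   [B → [ ]]
[]BB => []BBB   [B → B B]
[]BBB => [][B]BB   [B → [ B ]]
[][B]BB => [][BB]BB   [B → B B]
[][BB]BB => [][BBB]BB   [B → B B]
[][BBB]BB => [][[]BB]BB   [B → [ ]]
[][[]BB]BB => [][[][]B]BB   [B → [ ]]
[][[][]B]BB => [][[][][]]BB   [B → [ ]]
[][[][][]]BB => [][[][][]][]B   [B → [ ]]
[][[][][]][]B => [][[][][]][][]   [B → [ ]]

B=>BB=>BBB=>[]BB=>[]BBB=>[][B]BB=>[][BB]BB=>[][BBB]BB=>[][[]BB]BB=>[][[][]B]BB=>[][[][][]]BB=>[][[][][]][]B=>[][[][][]][][]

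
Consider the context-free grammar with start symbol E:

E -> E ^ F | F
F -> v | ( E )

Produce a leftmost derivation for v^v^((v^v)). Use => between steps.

E => E^F   [E -> E ^ F]
E^F => E^F^F   [E -> E ^ F]
E^F^F => F^F^F   [E -> F]
F^F^F => v^F^F   [F -> v]
v^F^F => v^v^F   [F -> v]
v^v^F => v^v^(E)   [F -> ( E )]
v^v^(E) => v^v^(F)   [E -> F]
v^v^(F) => v^v^((E))   [F -> ( E )]
v^v^((E)) => v^v^((E^F))   [E -> E ^ F]
v^v^((E^F)) => v^v^((F^F))   [E -> F]
v^v^((F^F)) => v^v^((v^F))   [F -> v]
v^v^((v^F)) => v^v^((v^v))   [F -> v]

E => E^F => E^F^F => F^F^F => v^F^F => v^v^F => v^v^(E) => v^v^(F) => v^v^((E)) => v^v^((E^F)) => v^v^((F^F)) => v^v^((v^F)) => v^v^((v^v))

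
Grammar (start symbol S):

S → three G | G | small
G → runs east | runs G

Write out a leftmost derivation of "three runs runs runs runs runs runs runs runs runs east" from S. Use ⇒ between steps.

S ⇒ three G ⇒ three runs G ⇒ three runs runs G ⇒ three runs runs runs G ⇒ three runs runs runs runs G ⇒ three runs runs runs runs runs G ⇒ three runs runs runs runs runs runs G ⇒ three runs runs runs runs runs runs runs G ⇒ three runs runs runs runs runs runs runs runs G ⇒ three runs runs runs runs runs runs runs runs runs east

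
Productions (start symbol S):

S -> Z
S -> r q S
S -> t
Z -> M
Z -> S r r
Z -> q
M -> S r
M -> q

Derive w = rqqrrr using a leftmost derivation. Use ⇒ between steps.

S ⇒ rqS   [S -> r q S]
rqS ⇒ rqZ   [S -> Z]
rqZ ⇒ rqSrr   [Z -> S r r]
rqSrr ⇒ rqZrr   [S -> Z]
rqZrr ⇒ rqMrr   [Z -> M]
rqMrr ⇒ rqSrrr   [M -> S r]
rqSrrr ⇒ rqZrrr   [S -> Z]
rqZrrr ⇒ rqqrrr   [Z -> q]

S ⇒ rqS ⇒ rqZ ⇒ rqSrr ⇒ rqZrr ⇒ rqMrr ⇒ rqSrrr ⇒ rqZrrr ⇒ rqqrrr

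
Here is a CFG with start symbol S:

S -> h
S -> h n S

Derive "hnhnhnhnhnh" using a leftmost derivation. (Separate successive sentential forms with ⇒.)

S ⇒ hnS ⇒ hnhnS ⇒ hnhnhnS ⇒ hnhnhnhnS ⇒ hnhnhnhnhnS ⇒ hnhnhnhnhnh

S ⇒ hnS   [S -> h n S]
hnS ⇒ hnhnS   [S -> h n S]
hnhnS ⇒ hnhnhnS   [S -> h n S]
hnhnhnS ⇒ hnhnhnhnS   [S -> h n S]
hnhnhnhnS ⇒ hnhnhnhnhnS   [S -> h n S]
hnhnhnhnhnS ⇒ hnhnhnhnhnh   [S -> h]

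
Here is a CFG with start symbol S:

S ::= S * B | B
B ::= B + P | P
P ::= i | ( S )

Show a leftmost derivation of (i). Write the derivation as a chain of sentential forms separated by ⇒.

S⇒B⇒P⇒(S)⇒(B)⇒(P)⇒(i)

S ⇒ B   [S ::= B]
B ⇒ P   [B ::= P]
P ⇒ (S)   [P ::= ( S )]
(S) ⇒ (B)   [S ::= B]
(B) ⇒ (P)   [B ::= P]
(P) ⇒ (i)   [P ::= i]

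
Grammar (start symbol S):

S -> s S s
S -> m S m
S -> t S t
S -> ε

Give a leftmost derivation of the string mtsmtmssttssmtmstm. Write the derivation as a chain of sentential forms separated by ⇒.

S ⇒ mSm   [S -> m S m]
mSm ⇒ mtStm   [S -> t S t]
mtStm ⇒ mtsSstm   [S -> s S s]
mtsSstm ⇒ mtsmSmstm   [S -> m S m]
mtsmSmstm ⇒ mtsmtStmstm   [S -> t S t]
mtsmtStmstm ⇒ mtsmtmSmtmstm   [S -> m S m]
mtsmtmSmtmstm ⇒ mtsmtmsSsmtmstm   [S -> s S s]
mtsmtmsSsmtmstm ⇒ mtsmtmssSssmtmstm   [S -> s S s]
mtsmtmssSssmtmstm ⇒ mtsmtmsstStssmtmstm   [S -> t S t]
mtsmtmsstStssmtmstm ⇒ mtsmtmssttssmtmstm   [S -> ε]

S ⇒ mSm ⇒ mtStm ⇒ mtsSstm ⇒ mtsmSmstm ⇒ mtsmtStmstm ⇒ mtsmtmSmtmstm ⇒ mtsmtmsSsmtmstm ⇒ mtsmtmssSssmtmstm ⇒ mtsmtmsstStssmtmstm ⇒ mtsmtmssttssmtmstm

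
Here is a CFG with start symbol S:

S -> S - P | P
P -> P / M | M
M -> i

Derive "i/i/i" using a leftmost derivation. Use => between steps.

S => P => P/M => P/M/M => M/M/M => i/M/M => i/i/M => i/i/i

S => P   [S -> P]
P => P/M   [P -> P / M]
P/M => P/M/M   [P -> P / M]
P/M/M => M/M/M   [P -> M]
M/M/M => i/M/M   [M -> i]
i/M/M => i/i/M   [M -> i]
i/i/M => i/i/i   [M -> i]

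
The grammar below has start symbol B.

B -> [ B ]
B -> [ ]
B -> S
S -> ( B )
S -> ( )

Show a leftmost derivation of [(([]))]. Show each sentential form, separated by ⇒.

B⇒[B]⇒[S]⇒[(B)]⇒[(S)]⇒[((B))]⇒[(([]))]

B ⇒ [B]   [B -> [ B ]]
[B] ⇒ [S]   [B -> S]
[S] ⇒ [(B)]   [S -> ( B )]
[(B)] ⇒ [(S)]   [B -> S]
[(S)] ⇒ [((B))]   [S -> ( B )]
[((B))] ⇒ [(([]))]   [B -> [ ]]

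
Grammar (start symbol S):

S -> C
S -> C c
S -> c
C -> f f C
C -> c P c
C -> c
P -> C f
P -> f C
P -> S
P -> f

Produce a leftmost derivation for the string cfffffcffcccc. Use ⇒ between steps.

S ⇒ Cc   [S -> C c]
Cc ⇒ cPcc   [C -> c P c]
cPcc ⇒ cfCcc   [P -> f C]
cfCcc ⇒ cfffCcc   [C -> f f C]
cfffCcc ⇒ cfffffCcc   [C -> f f C]
cfffffCcc ⇒ cfffffcPccc   [C -> c P c]
cfffffcPccc ⇒ cfffffcSccc   [P -> S]
cfffffcSccc ⇒ cfffffcCccc   [S -> C]
cfffffcCccc ⇒ cfffffcffCccc   [C -> f f C]
cfffffcffCccc ⇒ cfffffcffcccc   [C -> c]

S ⇒ Cc ⇒ cPcc ⇒ cfCcc ⇒ cfffCcc ⇒ cfffffCcc ⇒ cfffffcPccc ⇒ cfffffcSccc ⇒ cfffffcCccc ⇒ cfffffcffCccc ⇒ cfffffcffcccc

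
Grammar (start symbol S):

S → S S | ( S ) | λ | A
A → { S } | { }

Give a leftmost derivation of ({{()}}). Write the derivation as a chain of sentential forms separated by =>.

S => SS   [S → S S]
SS => (S)S   [S → ( S )]
(S)S => (A)S   [S → A]
(A)S => ({S})S   [A → { S }]
({S})S => ({A})S   [S → A]
({A})S => ({{S}})S   [A → { S }]
({{S}})S => ({{(S)}})S   [S → ( S )]
({{(S)}})S => ({{()}})S   [S → λ]
({{()}})S => ({{()}})   [S → λ]

S => SS => (S)S => (A)S => ({S})S => ({A})S => ({{S}})S => ({{(S)}})S => ({{()}})S => ({{()}})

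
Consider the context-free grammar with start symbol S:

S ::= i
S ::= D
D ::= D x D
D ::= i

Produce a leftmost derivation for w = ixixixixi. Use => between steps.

S => D   [S ::= D]
D => DxD   [D ::= D x D]
DxD => DxDxD   [D ::= D x D]
DxDxD => DxDxDxD   [D ::= D x D]
DxDxDxD => DxDxDxDxD   [D ::= D x D]
DxDxDxDxD => ixDxDxDxD   [D ::= i]
ixDxDxDxD => ixixDxDxD   [D ::= i]
ixixDxDxD => ixixixDxD   [D ::= i]
ixixixDxD => ixixixixD   [D ::= i]
ixixixixD => ixixixixi   [D ::= i]

S => D => DxD => DxDxD => DxDxDxD => DxDxDxDxD => ixDxDxDxD => ixixDxDxD => ixixixDxD => ixixixixD => ixixixixi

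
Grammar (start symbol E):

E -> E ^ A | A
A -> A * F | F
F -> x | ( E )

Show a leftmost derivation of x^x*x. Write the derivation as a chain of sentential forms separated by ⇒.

E ⇒ E^A ⇒ A^A ⇒ F^A ⇒ x^A ⇒ x^A*F ⇒ x^F*F ⇒ x^x*F ⇒ x^x*x

E ⇒ E^A   [E -> E ^ A]
E^A ⇒ A^A   [E -> A]
A^A ⇒ F^A   [A -> F]
F^A ⇒ x^A   [F -> x]
x^A ⇒ x^A*F   [A -> A * F]
x^A*F ⇒ x^F*F   [A -> F]
x^F*F ⇒ x^x*F   [F -> x]
x^x*F ⇒ x^x*x   [F -> x]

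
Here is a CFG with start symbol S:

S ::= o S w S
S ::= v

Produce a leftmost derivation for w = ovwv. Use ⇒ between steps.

S ⇒ oSwS   [S ::= o S w S]
oSwS ⇒ ovwS   [S ::= v]
ovwS ⇒ ovwv   [S ::= v]

S ⇒ oSwS ⇒ ovwS ⇒ ovwv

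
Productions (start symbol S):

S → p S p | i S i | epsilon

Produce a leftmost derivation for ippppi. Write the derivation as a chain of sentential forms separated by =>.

S=>iSi=>ipSpi=>ippSppi=>ippppi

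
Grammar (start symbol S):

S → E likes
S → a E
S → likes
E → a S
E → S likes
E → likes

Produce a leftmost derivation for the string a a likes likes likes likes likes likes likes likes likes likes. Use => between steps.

S => E likes => S likes likes => E likes likes likes => a S likes likes likes => a E likes likes likes likes => a S likes likes likes likes likes => a a E likes likes likes likes likes => a a S likes likes likes likes likes likes => a a E likes likes likes likes likes likes likes => a a S likes likes likes likes likes likes likes likes => a a E likes likes likes likes likes likes likes likes likes => a a likes likes likes likes likes likes likes likes likes likes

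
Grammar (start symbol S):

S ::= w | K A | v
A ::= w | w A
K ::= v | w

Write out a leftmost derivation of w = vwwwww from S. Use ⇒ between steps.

S⇒KA⇒vA⇒vwA⇒vwwA⇒vwwwA⇒vwwwwA⇒vwwwww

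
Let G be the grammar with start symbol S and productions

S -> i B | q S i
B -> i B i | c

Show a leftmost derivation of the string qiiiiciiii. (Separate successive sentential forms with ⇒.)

S⇒qSi⇒qiBi⇒qiiBii⇒qiiiBiii⇒qiiiiBiiii⇒qiiiiciiii

S ⇒ qSi   [S -> q S i]
qSi ⇒ qiBi   [S -> i B]
qiBi ⇒ qiiBii   [B -> i B i]
qiiBii ⇒ qiiiBiii   [B -> i B i]
qiiiBiii ⇒ qiiiiBiiii   [B -> i B i]
qiiiiBiiii ⇒ qiiiiciiii   [B -> c]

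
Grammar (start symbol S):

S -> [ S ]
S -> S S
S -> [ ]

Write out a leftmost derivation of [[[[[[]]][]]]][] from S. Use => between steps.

S => SS   [S -> S S]
SS => [S]S   [S -> [ S ]]
[S]S => [[S]]S   [S -> [ S ]]
[[S]]S => [[[S]]]S   [S -> [ S ]]
[[[S]]]S => [[[SS]]]S   [S -> S S]
[[[SS]]]S => [[[[S]S]]]S   [S -> [ S ]]
[[[[S]S]]]S => [[[[[S]]S]]]S   [S -> [ S ]]
[[[[[S]]S]]]S => [[[[[[]]]S]]]S   [S -> [ ]]
[[[[[[]]]S]]]S => [[[[[[]]][]]]]S   [S -> [ ]]
[[[[[[]]][]]]]S => [[[[[[]]][]]]][]   [S -> [ ]]

S => SS => [S]S => [[S]]S => [[[S]]]S => [[[SS]]]S => [[[[S]S]]]S => [[[[[S]]S]]]S => [[[[[[]]]S]]]S => [[[[[[]]][]]]]S => [[[[[[]]][]]]][]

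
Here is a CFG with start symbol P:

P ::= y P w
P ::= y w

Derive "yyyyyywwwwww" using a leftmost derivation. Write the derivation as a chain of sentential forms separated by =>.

P => yPw => yyPww => yyyPwww => yyyyPwwww => yyyyyPwwwww => yyyyyywwwwww

P => yPw   [P ::= y P w]
yPw => yyPww   [P ::= y P w]
yyPww => yyyPwww   [P ::= y P w]
yyyPwww => yyyyPwwww   [P ::= y P w]
yyyyPwwww => yyyyyPwwwww   [P ::= y P w]
yyyyyPwwwww => yyyyyywwwwww   [P ::= y w]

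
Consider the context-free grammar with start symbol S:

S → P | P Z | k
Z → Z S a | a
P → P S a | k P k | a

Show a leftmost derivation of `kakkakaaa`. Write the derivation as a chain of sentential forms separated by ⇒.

S ⇒ PZ   [S → P Z]
PZ ⇒ PSaZ   [P → P S a]
PSaZ ⇒ kPkSaZ   [P → k P k]
kPkSaZ ⇒ kakSaZ   [P → a]
kakSaZ ⇒ kakPZaZ   [S → P Z]
kakPZaZ ⇒ kakkPkZaZ   [P → k P k]
kakkPkZaZ ⇒ kakkakZaZ   [P → a]
kakkakZaZ ⇒ kakkakaaZ   [Z → a]
kakkakaaZ ⇒ kakkakaaa   [Z → a]

S⇒PZ⇒PSaZ⇒kPkSaZ⇒kakSaZ⇒kakPZaZ⇒kakkPkZaZ⇒kakkakZaZ⇒kakkakaaZ⇒kakkakaaa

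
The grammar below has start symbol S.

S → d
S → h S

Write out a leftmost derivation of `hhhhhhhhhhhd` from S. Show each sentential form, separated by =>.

S=>hS=>hhS=>hhhS=>hhhhS=>hhhhhS=>hhhhhhS=>hhhhhhhS=>hhhhhhhhS=>hhhhhhhhhS=>hhhhhhhhhhS=>hhhhhhhhhhhS=>hhhhhhhhhhhd

S => hS   [S → h S]
hS => hhS   [S → h S]
hhS => hhhS   [S → h S]
hhhS => hhhhS   [S → h S]
hhhhS => hhhhhS   [S → h S]
hhhhhS => hhhhhhS   [S → h S]
hhhhhhS => hhhhhhhS   [S → h S]
hhhhhhhS => hhhhhhhhS   [S → h S]
hhhhhhhhS => hhhhhhhhhS   [S → h S]
hhhhhhhhhS => hhhhhhhhhhS   [S → h S]
hhhhhhhhhhS => hhhhhhhhhhhS   [S → h S]
hhhhhhhhhhhS => hhhhhhhhhhhd   [S → d]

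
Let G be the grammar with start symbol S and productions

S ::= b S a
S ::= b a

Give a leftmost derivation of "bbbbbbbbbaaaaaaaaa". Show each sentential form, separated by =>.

S=>bSa=>bbSaa=>bbbSaaa=>bbbbSaaaa=>bbbbbSaaaaa=>bbbbbbSaaaaaa=>bbbbbbbSaaaaaaa=>bbbbbbbbSaaaaaaaa=>bbbbbbbbbaaaaaaaaa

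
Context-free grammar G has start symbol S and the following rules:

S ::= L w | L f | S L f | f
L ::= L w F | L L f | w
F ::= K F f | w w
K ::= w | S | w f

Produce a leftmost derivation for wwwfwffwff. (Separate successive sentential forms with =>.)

S=>Lf=>LLff=>LLfLff=>wLfLff=>wLLffLff=>wLLfLffLff=>wwLfLffLff=>wwwfLffLff=>wwwfwffLff=>wwwfwffwff

S => Lf   [S ::= L f]
Lf => LLff   [L ::= L L f]
LLff => LLfLff   [L ::= L L f]
LLfLff => wLfLff   [L ::= w]
wLfLff => wLLffLff   [L ::= L L f]
wLLffLff => wLLfLffLff   [L ::= L L f]
wLLfLffLff => wwLfLffLff   [L ::= w]
wwLfLffLff => wwwfLffLff   [L ::= w]
wwwfLffLff => wwwfwffLff   [L ::= w]
wwwfwffLff => wwwfwffwff   [L ::= w]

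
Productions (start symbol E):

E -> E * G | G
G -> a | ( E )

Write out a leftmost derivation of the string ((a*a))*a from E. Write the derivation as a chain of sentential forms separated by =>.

E => E*G => G*G => (E)*G => (G)*G => ((E))*G => ((E*G))*G => ((G*G))*G => ((a*G))*G => ((a*a))*G => ((a*a))*a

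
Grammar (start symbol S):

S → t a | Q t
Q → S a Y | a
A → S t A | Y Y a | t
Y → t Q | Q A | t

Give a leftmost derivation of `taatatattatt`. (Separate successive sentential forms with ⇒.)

S ⇒ Qt ⇒ SaYt ⇒ QtaYt ⇒ SaYtaYt ⇒ QtaYtaYt ⇒ SaYtaYtaYt ⇒ taaYtaYtaYt ⇒ taatQtaYtaYt ⇒ taatataYtaYt ⇒ taatatattaYt ⇒ taatatattatt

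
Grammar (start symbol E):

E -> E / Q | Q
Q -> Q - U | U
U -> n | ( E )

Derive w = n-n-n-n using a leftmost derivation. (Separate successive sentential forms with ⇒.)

E⇒Q⇒Q-U⇒Q-U-U⇒Q-U-U-U⇒U-U-U-U⇒n-U-U-U⇒n-n-U-U⇒n-n-n-U⇒n-n-n-n

E ⇒ Q   [E -> Q]
Q ⇒ Q-U   [Q -> Q - U]
Q-U ⇒ Q-U-U   [Q -> Q - U]
Q-U-U ⇒ Q-U-U-U   [Q -> Q - U]
Q-U-U-U ⇒ U-U-U-U   [Q -> U]
U-U-U-U ⇒ n-U-U-U   [U -> n]
n-U-U-U ⇒ n-n-U-U   [U -> n]
n-n-U-U ⇒ n-n-n-U   [U -> n]
n-n-n-U ⇒ n-n-n-n   [U -> n]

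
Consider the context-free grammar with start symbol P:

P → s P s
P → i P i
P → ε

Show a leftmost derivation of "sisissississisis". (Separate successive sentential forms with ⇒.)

P ⇒ sPs ⇒ siPis ⇒ sisPsis ⇒ sisiPisis ⇒ sisisPsisis ⇒ sisissPssisis ⇒ sisissiPissisis ⇒ sisissisPsissisis ⇒ sisissississisis

P ⇒ sPs   [P → s P s]
sPs ⇒ siPis   [P → i P i]
siPis ⇒ sisPsis   [P → s P s]
sisPsis ⇒ sisiPisis   [P → i P i]
sisiPisis ⇒ sisisPsisis   [P → s P s]
sisisPsisis ⇒ sisissPssisis   [P → s P s]
sisissPssisis ⇒ sisissiPissisis   [P → i P i]
sisissiPissisis ⇒ sisissisPsissisis   [P → s P s]
sisissisPsissisis ⇒ sisissississisis   [P → ε]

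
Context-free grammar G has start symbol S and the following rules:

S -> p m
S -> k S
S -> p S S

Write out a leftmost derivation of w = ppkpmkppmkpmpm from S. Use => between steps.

S => pSS => ppSSS => ppkSSS => ppkpmSS => ppkpmkSS => ppkpmkpSSS => ppkpmkppmSS => ppkpmkppmkSS => ppkpmkppmkpmS => ppkpmkppmkpmpm

S => pSS   [S -> p S S]
pSS => ppSSS   [S -> p S S]
ppSSS => ppkSSS   [S -> k S]
ppkSSS => ppkpmSS   [S -> p m]
ppkpmSS => ppkpmkSS   [S -> k S]
ppkpmkSS => ppkpmkpSSS   [S -> p S S]
ppkpmkpSSS => ppkpmkppmSS   [S -> p m]
ppkpmkppmSS => ppkpmkppmkSS   [S -> k S]
ppkpmkppmkSS => ppkpmkppmkpmS   [S -> p m]
ppkpmkppmkpmS => ppkpmkppmkpmpm   [S -> p m]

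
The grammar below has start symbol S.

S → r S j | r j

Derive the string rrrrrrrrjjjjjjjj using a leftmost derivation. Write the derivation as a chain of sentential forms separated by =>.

S => rSj   [S → r S j]
rSj => rrSjj   [S → r S j]
rrSjj => rrrSjjj   [S → r S j]
rrrSjjj => rrrrSjjjj   [S → r S j]
rrrrSjjjj => rrrrrSjjjjj   [S → r S j]
rrrrrSjjjjj => rrrrrrSjjjjjj   [S → r S j]
rrrrrrSjjjjjj => rrrrrrrSjjjjjjj   [S → r S j]
rrrrrrrSjjjjjjj => rrrrrrrrjjjjjjjj   [S → r j]

S => rSj => rrSjj => rrrSjjj => rrrrSjjjj => rrrrrSjjjjj => rrrrrrSjjjjjj => rrrrrrrSjjjjjjj => rrrrrrrrjjjjjjjj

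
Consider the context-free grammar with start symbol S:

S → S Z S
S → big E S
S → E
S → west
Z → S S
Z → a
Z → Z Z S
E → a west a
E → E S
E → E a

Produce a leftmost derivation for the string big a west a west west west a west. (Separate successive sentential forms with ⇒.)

S ⇒ S Z S   [S → S Z S]
S Z S ⇒ big E S Z S   [S → big E S]
big E S Z S ⇒ big E S S Z S   [E → E S]
big E S S Z S ⇒ big E S S S Z S   [E → E S]
big E S S S Z S ⇒ big a west a S S S Z S   [E → a west a]
big a west a S S S Z S ⇒ big a west a west S S Z S   [S → west]
big a west a west S S Z S ⇒ big a west a west west S Z S   [S → west]
big a west a west west S Z S ⇒ big a west a west west west Z S   [S → west]
big a west a west west west Z S ⇒ big a west a west west west a S   [Z → a]
big a west a west west west a S ⇒ big a west a west west west a west   [S → west]

S ⇒ S Z S ⇒ big E S Z S ⇒ big E S S Z S ⇒ big E S S S Z S ⇒ big a west a S S S Z S ⇒ big a west a west S S Z S ⇒ big a west a west west S Z S ⇒ big a west a west west west Z S ⇒ big a west a west west west a S ⇒ big a west a west west west a west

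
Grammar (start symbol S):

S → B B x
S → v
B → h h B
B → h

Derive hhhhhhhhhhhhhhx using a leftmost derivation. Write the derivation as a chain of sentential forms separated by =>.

S=>BBx=>hhBBx=>hhhhBBx=>hhhhhhBBx=>hhhhhhhBx=>hhhhhhhhhBx=>hhhhhhhhhhhBx=>hhhhhhhhhhhhhBx=>hhhhhhhhhhhhhhx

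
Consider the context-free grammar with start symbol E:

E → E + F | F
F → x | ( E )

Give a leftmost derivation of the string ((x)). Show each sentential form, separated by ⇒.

E ⇒ F ⇒ (E) ⇒ (F) ⇒ ((E)) ⇒ ((F)) ⇒ ((x))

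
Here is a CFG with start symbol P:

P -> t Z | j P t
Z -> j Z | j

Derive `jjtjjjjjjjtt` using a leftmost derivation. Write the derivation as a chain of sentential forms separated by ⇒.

P ⇒ jPt   [P -> j P t]
jPt ⇒ jjPtt   [P -> j P t]
jjPtt ⇒ jjtZtt   [P -> t Z]
jjtZtt ⇒ jjtjZtt   [Z -> j Z]
jjtjZtt ⇒ jjtjjZtt   [Z -> j Z]
jjtjjZtt ⇒ jjtjjjZtt   [Z -> j Z]
jjtjjjZtt ⇒ jjtjjjjZtt   [Z -> j Z]
jjtjjjjZtt ⇒ jjtjjjjjZtt   [Z -> j Z]
jjtjjjjjZtt ⇒ jjtjjjjjjZtt   [Z -> j Z]
jjtjjjjjjZtt ⇒ jjtjjjjjjjtt   [Z -> j]

P ⇒ jPt ⇒ jjPtt ⇒ jjtZtt ⇒ jjtjZtt ⇒ jjtjjZtt ⇒ jjtjjjZtt ⇒ jjtjjjjZtt ⇒ jjtjjjjjZtt ⇒ jjtjjjjjjZtt ⇒ jjtjjjjjjjtt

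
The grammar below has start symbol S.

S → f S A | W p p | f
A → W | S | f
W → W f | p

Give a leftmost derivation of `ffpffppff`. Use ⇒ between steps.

S ⇒ fSA ⇒ ffSAA ⇒ ffWppAA ⇒ ffWfppAA ⇒ ffWffppAA ⇒ ffpffppAA ⇒ ffpffppfA ⇒ ffpffppff

S ⇒ fSA   [S → f S A]
fSA ⇒ ffSAA   [S → f S A]
ffSAA ⇒ ffWppAA   [S → W p p]
ffWppAA ⇒ ffWfppAA   [W → W f]
ffWfppAA ⇒ ffWffppAA   [W → W f]
ffWffppAA ⇒ ffpffppAA   [W → p]
ffpffppAA ⇒ ffpffppfA   [A → f]
ffpffppfA ⇒ ffpffppff   [A → f]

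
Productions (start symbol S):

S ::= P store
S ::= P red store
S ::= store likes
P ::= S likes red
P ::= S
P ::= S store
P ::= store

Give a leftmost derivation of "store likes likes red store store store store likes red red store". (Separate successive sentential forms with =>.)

S => P red store   [S ::= P red store]
P red store => S likes red red store   [P ::= S likes red]
S likes red red store => P store likes red red store   [S ::= P store]
P store likes red red store => S store likes red red store   [P ::= S]
S store likes red red store => P store store likes red red store   [S ::= P store]
P store store likes red red store => S store store store likes red red store   [P ::= S store]
S store store store likes red red store => P store store store store likes red red store   [S ::= P store]
P store store store store likes red red store => S likes red store store store store likes red red store   [P ::= S likes red]
S likes red store store store store likes red red store => store likes likes red store store store store likes red red store   [S ::= store likes]

S => P red store => S likes red red store => P store likes red red store => S store likes red red store => P store store likes red red store => S store store store likes red red store => P store store store store likes red red store => S likes red store store store store likes red red store => store likes likes red store store store store likes red red store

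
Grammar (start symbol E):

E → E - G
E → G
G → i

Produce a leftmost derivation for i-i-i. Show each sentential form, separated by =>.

E => E-G => E-G-G => G-G-G => i-G-G => i-i-G => i-i-i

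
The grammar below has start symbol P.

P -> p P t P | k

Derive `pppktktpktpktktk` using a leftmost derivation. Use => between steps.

P=>pPtP=>ppPtPtP=>pppPtPtPtP=>pppktPtPtP=>pppktktPtP=>pppktktpPtPtP=>pppktktpktPtP=>pppktktpktpPtPtP=>pppktktpktpktPtP=>pppktktpktpktktP=>pppktktpktpktktk

P => pPtP   [P -> p P t P]
pPtP => ppPtPtP   [P -> p P t P]
ppPtPtP => pppPtPtPtP   [P -> p P t P]
pppPtPtPtP => pppktPtPtP   [P -> k]
pppktPtPtP => pppktktPtP   [P -> k]
pppktktPtP => pppktktpPtPtP   [P -> p P t P]
pppktktpPtPtP => pppktktpktPtP   [P -> k]
pppktktpktPtP => pppktktpktpPtPtP   [P -> p P t P]
pppktktpktpPtPtP => pppktktpktpktPtP   [P -> k]
pppktktpktpktPtP => pppktktpktpktktP   [P -> k]
pppktktpktpktktP => pppktktpktpktktk   [P -> k]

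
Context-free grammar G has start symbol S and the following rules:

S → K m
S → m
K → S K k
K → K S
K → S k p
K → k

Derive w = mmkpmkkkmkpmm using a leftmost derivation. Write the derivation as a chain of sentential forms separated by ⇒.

S ⇒ Km ⇒ KSm ⇒ SKkSm ⇒ mKkSm ⇒ mSKkkSm ⇒ mKmKkkSm ⇒ mSkpmKkkSm ⇒ mmkpmKkkSm ⇒ mmkpmkkkSm ⇒ mmkpmkkkKmm ⇒ mmkpmkkkSkpmm ⇒ mmkpmkkkmkpmm

S ⇒ Km   [S → K m]
Km ⇒ KSm   [K → K S]
KSm ⇒ SKkSm   [K → S K k]
SKkSm ⇒ mKkSm   [S → m]
mKkSm ⇒ mSKkkSm   [K → S K k]
mSKkkSm ⇒ mKmKkkSm   [S → K m]
mKmKkkSm ⇒ mSkpmKkkSm   [K → S k p]
mSkpmKkkSm ⇒ mmkpmKkkSm   [S → m]
mmkpmKkkSm ⇒ mmkpmkkkSm   [K → k]
mmkpmkkkSm ⇒ mmkpmkkkKmm   [S → K m]
mmkpmkkkKmm ⇒ mmkpmkkkSkpmm   [K → S k p]
mmkpmkkkSkpmm ⇒ mmkpmkkkmkpmm   [S → m]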